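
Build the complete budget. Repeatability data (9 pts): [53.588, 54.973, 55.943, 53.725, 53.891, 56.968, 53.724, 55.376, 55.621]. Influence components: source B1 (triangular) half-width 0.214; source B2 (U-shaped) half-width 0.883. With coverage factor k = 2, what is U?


mean = (53.588 + 54.973 + 55.943 + 53.725 + 53.891 + 56.968 + 53.724 + 55.376 + 55.621) / 9 = 54.86766667
s = sqrt(sum((x - mean)^2)/(n-1)) = 1.2046699
u_A = s / sqrt(n) = 1.2046699 / sqrt(9) = 0.40155663
u_B1 = 0.214 / sqrt(6) = 0.087365134
u_B2 = 0.883 / sqrt(2) = 0.62437529
uc = sqrt(0.40155663^2 + 0.087365134^2 + 0.62437529^2) = 0.74747903
U = k * uc = 2 * 0.74747903
U = 1.4950

1.4950


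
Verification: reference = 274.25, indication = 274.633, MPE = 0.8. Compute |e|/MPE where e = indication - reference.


e = indication - reference = 274.633 - 274.25 = 0.3830
|e| = 0.3830
ratio = |e| / MPE = 0.3830 / 0.8
ratio = 0.4788

0.4788


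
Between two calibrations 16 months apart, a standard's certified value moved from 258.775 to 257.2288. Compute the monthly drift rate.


rate = (v2 - v1) / months
= (257.2288 - 258.775) / 16
= -1.5462 / 16
= -0.0966

-0.0966


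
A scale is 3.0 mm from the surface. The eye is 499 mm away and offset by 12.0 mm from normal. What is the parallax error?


error = h * offset / d
= 3.0 * 12.0 / 499
= 0.0721

0.0721


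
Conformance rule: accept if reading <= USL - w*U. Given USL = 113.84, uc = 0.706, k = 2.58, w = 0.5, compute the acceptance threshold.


U = k * uc = 2.58 * 0.706 = 1.82148
guard band g = w * U = 0.5 * 1.82148 = 0.91074
AL = USL - g = 113.84 - 0.91074
AL = 112.9293

112.9293


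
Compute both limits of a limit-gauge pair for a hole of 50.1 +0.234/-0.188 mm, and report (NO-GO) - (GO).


GO = nominal - lower_tol (smallest hole = maximum material condition)
GO = 50.1 - 0.188 = 49.912
NO-GO = nominal + upper_tol (largest hole = least material condition)
NO-GO = 50.1 + 0.234 = 50.334
spread = NO-GO - GO = 50.334 - 49.912 = 0.4220

0.4220


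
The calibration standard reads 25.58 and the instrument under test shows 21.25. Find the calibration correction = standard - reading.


Correction = standard - reading
= 25.58 - 21.25
= 4.3300

4.3300


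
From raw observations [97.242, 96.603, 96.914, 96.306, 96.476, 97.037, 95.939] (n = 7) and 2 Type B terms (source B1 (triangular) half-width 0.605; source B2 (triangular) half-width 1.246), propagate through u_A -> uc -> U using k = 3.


mean = (97.242 + 96.603 + 96.914 + 96.306 + 96.476 + 97.037 + 95.939) / 7 = 96.64528571
s = sqrt(sum((x - mean)^2)/(n-1)) = 0.45205373
u_A = s / sqrt(n) = 0.45205373 / sqrt(7) = 0.17086025
u_B1 = 0.605 / sqrt(6) = 0.24699022
u_B2 = 1.246 / sqrt(6) = 0.50867737
uc = sqrt(0.17086025^2 + 0.24699022^2 + 0.50867737^2) = 0.59071995
U = k * uc = 3 * 0.59071995
U = 1.7722

1.7722


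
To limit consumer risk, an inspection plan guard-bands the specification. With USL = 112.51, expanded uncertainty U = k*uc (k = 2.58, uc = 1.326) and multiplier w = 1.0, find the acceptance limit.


U = k * uc = 2.58 * 1.326 = 3.42108
guard band g = w * U = 1.0 * 3.42108 = 3.42108
AL = USL - g = 112.51 - 3.42108
AL = 109.0889

109.0889


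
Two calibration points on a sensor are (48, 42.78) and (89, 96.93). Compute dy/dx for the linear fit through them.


slope = (y2 - y1) / (x2 - x1)
= (96.93 - 42.78) / (89 - 48)
= 54.1500 / 41
= 1.3207

1.3207


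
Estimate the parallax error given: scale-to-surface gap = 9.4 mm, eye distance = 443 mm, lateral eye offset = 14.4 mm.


error = h * offset / d
= 9.4 * 14.4 / 443
= 0.3056

0.3056


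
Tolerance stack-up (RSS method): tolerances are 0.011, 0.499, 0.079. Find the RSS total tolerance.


RSS = sqrt(0.011^2 + 0.499^2 + 0.079^2)
= sqrt(0.255363)
= 0.5053

0.5053


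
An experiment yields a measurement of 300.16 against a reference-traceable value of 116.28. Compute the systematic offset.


Systematic error = measured - true
= 300.16 - 116.28
= 183.8800

183.8800


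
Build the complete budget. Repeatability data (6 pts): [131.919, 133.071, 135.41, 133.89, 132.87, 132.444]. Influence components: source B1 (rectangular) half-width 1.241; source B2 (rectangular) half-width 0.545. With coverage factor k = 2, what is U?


mean = (131.919 + 133.071 + 135.41 + 133.89 + 132.87 + 132.444) / 6 = 133.2673333
s = sqrt(sum((x - mean)^2)/(n-1)) = 1.2386311
u_A = s / sqrt(n) = 1.2386311 / sqrt(6) = 0.50566903
u_B1 = 1.241 / sqrt(3) = 0.71649168
u_B2 = 0.545 / sqrt(3) = 0.3146559
uc = sqrt(0.50566903^2 + 0.71649168^2 + 0.3146559^2) = 0.93170265
U = k * uc = 2 * 0.93170265
U = 1.8634

1.8634


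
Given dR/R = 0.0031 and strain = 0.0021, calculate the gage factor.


GF = (dR/R) / epsilon
= 0.0031 / 0.0021
= 1.4762

1.4762


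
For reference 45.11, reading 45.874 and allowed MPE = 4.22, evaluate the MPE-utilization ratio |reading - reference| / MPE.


e = indication - reference = 45.874 - 45.11 = 0.7640
|e| = 0.7640
ratio = |e| / MPE = 0.7640 / 4.22
ratio = 0.1810

0.1810


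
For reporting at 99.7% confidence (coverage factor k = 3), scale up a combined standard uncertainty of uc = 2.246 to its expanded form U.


U = k * uc
U = 3 * 2.246
U = 6.7380

6.7380


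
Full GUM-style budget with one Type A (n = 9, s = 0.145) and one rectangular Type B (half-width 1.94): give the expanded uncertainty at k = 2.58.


u_A = s / sqrt(n) = 0.145 / sqrt(9) = 0.048333333
u_B = half_width / sqrt(3) = 1.94 / sqrt(3) = 1.1200595
uc = sqrt(u_A^2 + u_B^2) = sqrt(0.048333333^2 + 1.1200595^2) = 1.1211019
U = k * uc = 2.58 * 1.1211019
U = 2.8924

2.8924


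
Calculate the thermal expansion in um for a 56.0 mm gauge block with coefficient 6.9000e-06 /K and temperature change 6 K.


dL = L * alpha * dT
= 56.0 * 6.9000e-06 * 6
= 0.0023184 mm
dL_um = 0.0023184 * 1000 = 2.3184 um

2.3184


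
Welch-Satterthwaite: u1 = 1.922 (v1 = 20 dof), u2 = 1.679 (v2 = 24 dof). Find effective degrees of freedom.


uc = sqrt(u1^2 + u2^2) = sqrt(1.922^2 + 1.679^2) = 2.5520825
v_eff = uc^4 / (u1^4/v1 + u2^4/v2)
= 2.5520825^4 / (1.922^4/20 + 1.679^4/24)
= 42.420798 / 1.0134375
v_eff = 41.8583

41.8583


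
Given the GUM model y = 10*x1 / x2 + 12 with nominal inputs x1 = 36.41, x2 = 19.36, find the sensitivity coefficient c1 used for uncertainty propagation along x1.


y = 10*x1 / x2 + 12
dy/dx1 = 10/x2
Evaluate at x2 = 19.36: c1 = 10 / 19.36
c1 = 0.5165

0.5165


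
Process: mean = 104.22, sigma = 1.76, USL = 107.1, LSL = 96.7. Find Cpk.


Cpu = (USL - mean) / (3*sigma) = (107.1 - 104.22) / (3*1.76) = 0.5455
Cpl = (mean - LSL) / (3*sigma) = (104.22 - 96.7) / (3*1.76) = 1.4242
Cpk = min(Cpu, Cpl) = 0.5455

0.5455


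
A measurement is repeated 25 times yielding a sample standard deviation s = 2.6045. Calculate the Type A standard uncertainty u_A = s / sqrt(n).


u_A = s / sqrt(n)
u_A = 2.6045 / sqrt(25)
u_A = 2.6045 / 5
u_A = 0.5209

0.5209


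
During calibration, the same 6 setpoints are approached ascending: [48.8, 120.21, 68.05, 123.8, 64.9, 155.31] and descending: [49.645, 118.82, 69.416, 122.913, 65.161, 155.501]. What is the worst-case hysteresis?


|48.8 - 49.645| = 0.8450
|120.21 - 118.82| = 1.3900
|68.05 - 69.416| = 1.3660
|123.8 - 122.913| = 0.8870
|64.9 - 65.161| = 0.2610
|155.31 - 155.501| = 0.1910
hysteresis = max(diffs) = 1.3900

1.3900


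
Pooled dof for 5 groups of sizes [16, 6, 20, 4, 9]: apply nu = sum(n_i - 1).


nu = sum_i (n_i - 1)
nu = ((16 - 1) + (6 - 1) + (20 - 1) + (4 - 1) + (9 - 1))
nu = 15 + 5 + 19 + 3 + 8
nu = 50

50


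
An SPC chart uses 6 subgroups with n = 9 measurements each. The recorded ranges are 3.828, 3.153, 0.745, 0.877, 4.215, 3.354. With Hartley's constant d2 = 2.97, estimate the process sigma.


R_bar = (3.828 + 3.153 + 0.745 + 0.877 + 4.215 + 3.354) / 6
R_bar = 16.172 / 6 = 2.6953333
sigma_hat = R_bar / d2 = 2.6953333 / 2.97 = 0.9075

0.9075


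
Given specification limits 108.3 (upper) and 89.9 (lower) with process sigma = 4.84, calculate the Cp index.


Cp = (USL - LSL) / (6 * sigma)
= (108.3 - 89.9) / (6 * 4.84)
= 18.4000 / 29.0400
= 0.6336

0.6336


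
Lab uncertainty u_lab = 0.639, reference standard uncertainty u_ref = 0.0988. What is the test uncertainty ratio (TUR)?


TUR = u_lab / u_ref
= 0.639 / 0.0988
= 6.4676

6.4676


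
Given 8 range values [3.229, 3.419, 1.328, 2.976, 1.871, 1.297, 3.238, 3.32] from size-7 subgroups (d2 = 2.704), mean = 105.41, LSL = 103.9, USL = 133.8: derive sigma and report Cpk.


R_bar = (3.229 + 3.419 + 1.328 + 2.976 + 1.871 + 1.297 + 3.238 + 3.32) / 8 = 2.58475
sigma = R_bar / d2 = 2.58475 / 2.704 = 0.95589867
Cp = (USL - LSL)/(6*sigma) = (133.8 - 103.9)/(6*0.95589867) = 5.2132
Cpu = (133.8 - 105.41)/(3*0.95589867) = 9.8999
Cpl = (105.41 - 103.9)/(3*0.95589867) = 0.5266
Cpk = min(Cpu, Cpl) = 0.5266

0.5266


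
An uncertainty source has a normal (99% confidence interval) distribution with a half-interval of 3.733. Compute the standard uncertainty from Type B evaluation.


u_B = half_width / 2.576
u_B = 3.733 / 2.576
u_B = 1.4491

1.4491


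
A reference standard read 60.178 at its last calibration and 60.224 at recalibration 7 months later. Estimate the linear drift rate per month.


rate = (v2 - v1) / months
= (60.224 - 60.178) / 7
= 0.0460 / 7
= 0.0066

0.0066


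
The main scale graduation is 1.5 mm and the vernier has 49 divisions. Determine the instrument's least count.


LC = MSD / n_div
= 1.5 / 49
= 0.0306

0.0306


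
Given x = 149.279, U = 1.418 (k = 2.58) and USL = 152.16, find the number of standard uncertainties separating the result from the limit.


u = U / k = 1.418 / 2.58 = 0.5496124
margin = |USL - x| = |152.16 - 149.279| = 2.881
z = margin / u = 2.881 / 0.5496124
z = 5.2419

5.2419


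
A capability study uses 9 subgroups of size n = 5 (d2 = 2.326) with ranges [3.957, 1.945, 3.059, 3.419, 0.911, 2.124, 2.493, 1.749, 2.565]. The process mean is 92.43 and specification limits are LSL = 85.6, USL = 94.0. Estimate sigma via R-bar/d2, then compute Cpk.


R_bar = (3.957 + 1.945 + 3.059 + 3.419 + 0.911 + 2.124 + 2.493 + 1.749 + 2.565) / 9 = 2.4691111
sigma = R_bar / d2 = 2.4691111 / 2.326 = 1.0615267
Cp = (USL - LSL)/(6*sigma) = (94.0 - 85.6)/(6*1.0615267) = 1.3189
Cpu = (94.0 - 92.43)/(3*1.0615267) = 0.4930
Cpl = (92.43 - 85.6)/(3*1.0615267) = 2.1447
Cpk = min(Cpu, Cpl) = 0.4930

0.4930


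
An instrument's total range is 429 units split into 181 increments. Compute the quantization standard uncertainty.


resolution = range / divisions
resolution = 429 / 181 = 2.3701657
u_res = resolution / (2*sqrt(3))
u_res = 2.3701657 / 3.4641016
u_res = 0.6842

0.6842


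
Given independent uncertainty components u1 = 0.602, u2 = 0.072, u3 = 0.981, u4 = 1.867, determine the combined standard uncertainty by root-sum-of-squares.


uc = sqrt(0.602^2 + 0.072^2 + 0.981^2 + 1.867^2)
uc = sqrt(4.815638)
uc = 2.1945

2.1945


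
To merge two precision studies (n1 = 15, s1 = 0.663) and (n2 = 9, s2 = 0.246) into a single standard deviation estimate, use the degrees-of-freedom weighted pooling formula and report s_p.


s_p = sqrt(((n1-1)*s1^2 + (n2-1)*s2^2) / (n1+n2-2))
numerator = (15-1)*0.663^2 + (9-1)*0.246^2 = 6.153966 + 0.484128 = 6.638094
denominator = 15 + 9 - 2 = 22
s_p^2 = 6.638094 / 22 = 0.30173155
s_p = sqrt(0.30173155) = 0.5493

0.5493


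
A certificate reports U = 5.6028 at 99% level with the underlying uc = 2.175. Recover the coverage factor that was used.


k = U / uc
k = 5.6028 / 2.175
k = 2.576

2.576


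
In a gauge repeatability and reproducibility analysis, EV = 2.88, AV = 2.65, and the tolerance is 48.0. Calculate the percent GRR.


GRR = sqrt(EV^2 + AV^2) = sqrt(2.88^2 + 2.65^2) = 3.9136811
%GRR = GRR / tol * 100 = 3.9136811 / 48.0 * 100
%GRR = 8.1535

8.1535


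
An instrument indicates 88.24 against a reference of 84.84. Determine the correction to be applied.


Correction = standard - reading
= 84.84 - 88.24
= -3.4000

-3.4000


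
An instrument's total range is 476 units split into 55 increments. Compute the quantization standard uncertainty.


resolution = range / divisions
resolution = 476 / 55 = 8.6545455
u_res = resolution / (2*sqrt(3))
u_res = 8.6545455 / 3.4641016
u_res = 2.4984

2.4984


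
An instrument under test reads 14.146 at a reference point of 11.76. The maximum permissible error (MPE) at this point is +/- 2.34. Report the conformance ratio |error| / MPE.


e = indication - reference = 14.146 - 11.76 = 2.3860
|e| = 2.3860
ratio = |e| / MPE = 2.3860 / 2.34
ratio = 1.0197

1.0197


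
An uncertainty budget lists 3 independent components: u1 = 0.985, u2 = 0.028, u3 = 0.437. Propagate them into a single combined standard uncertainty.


uc = sqrt(0.985^2 + 0.028^2 + 0.437^2)
uc = sqrt(1.161978)
uc = 1.0780

1.0780


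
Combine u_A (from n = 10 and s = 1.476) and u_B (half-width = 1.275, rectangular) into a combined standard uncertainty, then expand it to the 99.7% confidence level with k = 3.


u_A = s / sqrt(n) = 1.476 / sqrt(10) = 0.46675218
u_B = half_width / sqrt(3) = 1.275 / sqrt(3) = 0.73612159
uc = sqrt(u_A^2 + u_B^2) = sqrt(0.46675218^2 + 0.73612159^2) = 0.87162641
U = k * uc = 3 * 0.87162641
U = 2.6149

2.6149


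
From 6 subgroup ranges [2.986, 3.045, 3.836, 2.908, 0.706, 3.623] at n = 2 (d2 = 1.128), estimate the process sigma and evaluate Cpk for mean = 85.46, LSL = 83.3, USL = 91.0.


R_bar = (2.986 + 3.045 + 3.836 + 2.908 + 0.706 + 3.623) / 6 = 2.8506667
sigma = R_bar / d2 = 2.8506667 / 1.128 = 2.5271868
Cp = (USL - LSL)/(6*sigma) = (91.0 - 83.3)/(6*2.5271868) = 0.5078
Cpu = (91.0 - 85.46)/(3*2.5271868) = 0.7307
Cpl = (85.46 - 83.3)/(3*2.5271868) = 0.2849
Cpk = min(Cpu, Cpl) = 0.2849

0.2849


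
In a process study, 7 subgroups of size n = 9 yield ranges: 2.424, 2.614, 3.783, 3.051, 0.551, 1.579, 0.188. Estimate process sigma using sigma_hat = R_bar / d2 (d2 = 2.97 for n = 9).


R_bar = (2.424 + 2.614 + 3.783 + 3.051 + 0.551 + 1.579 + 0.188) / 7
R_bar = 14.19 / 7 = 2.0271429
sigma_hat = R_bar / d2 = 2.0271429 / 2.97 = 0.6825

0.6825


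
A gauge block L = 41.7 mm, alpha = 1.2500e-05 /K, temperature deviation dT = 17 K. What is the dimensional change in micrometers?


dL = L * alpha * dT
= 41.7 * 1.2500e-05 * 17
= 0.0088613 mm
dL_um = 0.0088613 * 1000 = 8.8613 um

8.8613


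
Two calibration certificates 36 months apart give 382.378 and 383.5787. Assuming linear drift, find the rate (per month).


rate = (v2 - v1) / months
= (383.5787 - 382.378) / 36
= 1.2007 / 36
= 0.0334

0.0334


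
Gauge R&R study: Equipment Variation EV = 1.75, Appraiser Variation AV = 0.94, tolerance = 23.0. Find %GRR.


GRR = sqrt(EV^2 + AV^2) = sqrt(1.75^2 + 0.94^2) = 1.9864793
%GRR = GRR / tol * 100 = 1.9864793 / 23.0 * 100
%GRR = 8.6369

8.6369


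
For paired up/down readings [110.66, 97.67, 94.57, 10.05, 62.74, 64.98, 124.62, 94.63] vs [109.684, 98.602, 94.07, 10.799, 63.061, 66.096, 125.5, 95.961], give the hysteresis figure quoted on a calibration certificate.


|110.66 - 109.684| = 0.9760
|97.67 - 98.602| = 0.9320
|94.57 - 94.07| = 0.5000
|10.05 - 10.799| = 0.7490
|62.74 - 63.061| = 0.3210
|64.98 - 66.096| = 1.1160
|124.62 - 125.5| = 0.8800
|94.63 - 95.961| = 1.3310
hysteresis = max(diffs) = 1.3310

1.3310


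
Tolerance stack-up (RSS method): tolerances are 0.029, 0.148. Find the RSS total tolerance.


RSS = sqrt(0.029^2 + 0.148^2)
= sqrt(0.022745)
= 0.1508

0.1508


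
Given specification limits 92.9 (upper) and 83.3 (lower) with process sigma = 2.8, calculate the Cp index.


Cp = (USL - LSL) / (6 * sigma)
= (92.9 - 83.3) / (6 * 2.8)
= 9.6000 / 16.8000
= 0.5714

0.5714


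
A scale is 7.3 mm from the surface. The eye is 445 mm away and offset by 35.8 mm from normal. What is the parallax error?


error = h * offset / d
= 7.3 * 35.8 / 445
= 0.5873

0.5873


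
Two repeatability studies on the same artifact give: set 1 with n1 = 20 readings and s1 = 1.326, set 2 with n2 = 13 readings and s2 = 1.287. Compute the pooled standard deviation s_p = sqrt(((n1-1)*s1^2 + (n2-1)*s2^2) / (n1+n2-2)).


s_p = sqrt(((n1-1)*s1^2 + (n2-1)*s2^2) / (n1+n2-2))
numerator = (20-1)*1.326^2 + (13-1)*1.287^2 = 33.407244 + 19.876428 = 53.283672
denominator = 20 + 13 - 2 = 31
s_p^2 = 53.283672 / 31 = 1.7188281
s_p = sqrt(1.7188281) = 1.3110

1.3110


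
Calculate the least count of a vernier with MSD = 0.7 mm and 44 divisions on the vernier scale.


LC = MSD / n_div
= 0.7 / 44
= 0.0159

0.0159


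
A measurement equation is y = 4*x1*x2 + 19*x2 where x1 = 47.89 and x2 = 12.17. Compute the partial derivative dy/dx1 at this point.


y = 4*x1*x2 + 19*x2
dy/dx1 = 4*x2
Evaluate at x2 = 12.17: c1 = 4 * 12.17
c1 = 48.6800

48.6800


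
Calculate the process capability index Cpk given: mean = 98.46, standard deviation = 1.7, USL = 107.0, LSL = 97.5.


Cpu = (USL - mean) / (3*sigma) = (107.0 - 98.46) / (3*1.7) = 1.6745
Cpl = (mean - LSL) / (3*sigma) = (98.46 - 97.5) / (3*1.7) = 0.1882
Cpk = min(Cpu, Cpl) = 0.1882

0.1882


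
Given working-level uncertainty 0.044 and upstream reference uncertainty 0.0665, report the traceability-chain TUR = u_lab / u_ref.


TUR = u_lab / u_ref
= 0.044 / 0.0665
= 0.6617

0.6617


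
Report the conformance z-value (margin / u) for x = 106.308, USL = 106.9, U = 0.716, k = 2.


u = U / k = 0.716 / 2 = 0.358
margin = |USL - x| = |106.9 - 106.308| = 0.592
z = margin / u = 0.592 / 0.358
z = 1.6536

1.6536


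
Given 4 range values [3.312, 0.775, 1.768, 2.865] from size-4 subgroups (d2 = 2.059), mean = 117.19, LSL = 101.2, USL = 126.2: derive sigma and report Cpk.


R_bar = (3.312 + 0.775 + 1.768 + 2.865) / 4 = 2.18
sigma = R_bar / d2 = 2.18 / 2.059 = 1.0587664
Cp = (USL - LSL)/(6*sigma) = (126.2 - 101.2)/(6*1.0587664) = 3.9354
Cpu = (126.2 - 117.19)/(3*1.0587664) = 2.8366
Cpl = (117.19 - 101.2)/(3*1.0587664) = 5.0342
Cpk = min(Cpu, Cpl) = 2.8366

2.8366


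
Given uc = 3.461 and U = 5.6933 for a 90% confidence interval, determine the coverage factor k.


k = U / uc
k = 5.6933 / 3.461
k = 1.645

1.645


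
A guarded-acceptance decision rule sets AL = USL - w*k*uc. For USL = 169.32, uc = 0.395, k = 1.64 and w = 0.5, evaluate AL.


U = k * uc = 1.64 * 0.395 = 0.6478
guard band g = w * U = 0.5 * 0.6478 = 0.3239
AL = USL - g = 169.32 - 0.3239
AL = 168.9961

168.9961


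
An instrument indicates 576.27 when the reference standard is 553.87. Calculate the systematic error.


Systematic error = measured - true
= 576.27 - 553.87
= 22.4000

22.4000


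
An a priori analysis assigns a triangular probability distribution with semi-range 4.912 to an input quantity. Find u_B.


u_B = half_width / sqrt(6)
u_B = 4.912 / 2.4494897
u_B = 2.0053

2.0053


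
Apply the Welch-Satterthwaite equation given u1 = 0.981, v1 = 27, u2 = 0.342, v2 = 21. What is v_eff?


uc = sqrt(u1^2 + u2^2) = sqrt(0.981^2 + 0.342^2) = 1.0389057
v_eff = uc^4 / (u1^4/v1 + u2^4/v2)
= 1.0389057^4 / (0.981^4/27 + 0.342^4/21)
= 1.1649426 / 0.034952889
v_eff = 33.3289

33.3289


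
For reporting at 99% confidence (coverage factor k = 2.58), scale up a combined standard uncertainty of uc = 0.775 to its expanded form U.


U = k * uc
U = 2.58 * 0.775
U = 1.9995

1.9995


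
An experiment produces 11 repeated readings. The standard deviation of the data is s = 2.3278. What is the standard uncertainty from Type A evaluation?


u_A = s / sqrt(n)
u_A = 2.3278 / sqrt(11)
u_A = 2.3278 / 3.3166248
u_A = 0.7019

0.7019


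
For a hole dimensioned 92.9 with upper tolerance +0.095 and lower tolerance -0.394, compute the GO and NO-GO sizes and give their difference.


GO = nominal - lower_tol (smallest hole = maximum material condition)
GO = 92.9 - 0.394 = 92.506
NO-GO = nominal + upper_tol (largest hole = least material condition)
NO-GO = 92.9 + 0.095 = 92.995
spread = NO-GO - GO = 92.995 - 92.506 = 0.4890

0.4890


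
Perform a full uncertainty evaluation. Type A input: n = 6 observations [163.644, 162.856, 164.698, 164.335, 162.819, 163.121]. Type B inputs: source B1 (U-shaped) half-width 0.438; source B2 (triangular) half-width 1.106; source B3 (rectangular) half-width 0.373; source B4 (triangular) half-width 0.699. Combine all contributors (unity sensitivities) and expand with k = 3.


mean = (163.644 + 162.856 + 164.698 + 164.335 + 162.819 + 163.121) / 6 = 163.5788333
s = sqrt(sum((x - mean)^2)/(n-1)) = 0.79221397
u_A = s / sqrt(n) = 0.79221397 / sqrt(6) = 0.32342
u_B1 = 0.438 / sqrt(2) = 0.30971277
u_B2 = 1.106 / sqrt(6) = 0.45152261
u_B3 = 0.373 / sqrt(3) = 0.21535165
u_B4 = 0.699 / sqrt(6) = 0.28536556
uc = sqrt(0.32342^2 + 0.30971277^2 + 0.45152261^2 + 0.21535165^2 + 0.28536556^2) = 0.72952382
U = k * uc = 3 * 0.72952382
U = 2.1886

2.1886


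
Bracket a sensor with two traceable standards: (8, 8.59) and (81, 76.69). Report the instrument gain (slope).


slope = (y2 - y1) / (x2 - x1)
= (76.69 - 8.59) / (81 - 8)
= 68.1000 / 73
= 0.9329

0.9329


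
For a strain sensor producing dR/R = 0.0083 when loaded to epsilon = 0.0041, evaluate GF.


GF = (dR/R) / epsilon
= 0.0083 / 0.0041
= 2.0244

2.0244


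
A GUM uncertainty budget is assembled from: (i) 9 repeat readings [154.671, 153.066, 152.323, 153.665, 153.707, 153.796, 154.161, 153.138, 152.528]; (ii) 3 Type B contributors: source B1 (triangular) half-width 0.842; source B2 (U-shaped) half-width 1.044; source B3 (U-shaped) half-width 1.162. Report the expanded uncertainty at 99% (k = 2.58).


mean = (154.671 + 153.066 + 152.323 + 153.665 + 153.707 + 153.796 + 154.161 + 153.138 + 152.528) / 9 = 153.4505556
s = sqrt(sum((x - mean)^2)/(n-1)) = 0.75774024
u_A = s / sqrt(n) = 0.75774024 / sqrt(9) = 0.25258008
u_B1 = 0.842 / sqrt(6) = 0.34374506
u_B2 = 1.044 / sqrt(2) = 0.73821948
u_B3 = 1.162 / sqrt(2) = 0.82165808
uc = sqrt(0.25258008^2 + 0.34374506^2 + 0.73821948^2 + 0.82165808^2) = 1.1840808
U = k * uc = 2.58 * 1.1840808
U = 3.0549

3.0549


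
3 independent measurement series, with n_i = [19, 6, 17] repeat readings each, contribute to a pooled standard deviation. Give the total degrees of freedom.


nu = sum_i (n_i - 1)
nu = ((19 - 1) + (6 - 1) + (17 - 1))
nu = 18 + 5 + 16
nu = 39

39


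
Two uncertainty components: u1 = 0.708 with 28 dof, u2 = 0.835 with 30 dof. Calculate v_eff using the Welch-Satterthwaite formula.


uc = sqrt(u1^2 + u2^2) = sqrt(0.708^2 + 0.835^2) = 1.0947552
v_eff = uc^4 / (u1^4/v1 + u2^4/v2)
= 1.0947552^4 / (0.708^4/28 + 0.835^4/30)
= 1.4363758 / 0.025177861
v_eff = 57.0492

57.0492


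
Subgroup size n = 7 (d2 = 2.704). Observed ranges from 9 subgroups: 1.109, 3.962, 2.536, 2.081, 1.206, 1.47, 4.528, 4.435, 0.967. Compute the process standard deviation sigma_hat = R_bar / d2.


R_bar = (1.109 + 3.962 + 2.536 + 2.081 + 1.206 + 1.47 + 4.528 + 4.435 + 0.967) / 9
R_bar = 22.294 / 9 = 2.4771111
sigma_hat = R_bar / d2 = 2.4771111 / 2.704 = 0.9161

0.9161


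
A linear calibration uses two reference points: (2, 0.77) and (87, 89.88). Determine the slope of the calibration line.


slope = (y2 - y1) / (x2 - x1)
= (89.88 - 0.77) / (87 - 2)
= 89.1100 / 85
= 1.0484

1.0484


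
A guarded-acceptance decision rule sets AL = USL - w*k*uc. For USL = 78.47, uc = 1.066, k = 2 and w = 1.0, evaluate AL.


U = k * uc = 2 * 1.066 = 2.132
guard band g = w * U = 1.0 * 2.132 = 2.132
AL = USL - g = 78.47 - 2.132
AL = 76.3380

76.3380


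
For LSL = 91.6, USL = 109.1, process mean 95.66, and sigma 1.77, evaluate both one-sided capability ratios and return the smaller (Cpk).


Cpu = (USL - mean) / (3*sigma) = (109.1 - 95.66) / (3*1.77) = 2.5311
Cpl = (mean - LSL) / (3*sigma) = (95.66 - 91.6) / (3*1.77) = 0.7646
Cpk = min(Cpu, Cpl) = 0.7646

0.7646


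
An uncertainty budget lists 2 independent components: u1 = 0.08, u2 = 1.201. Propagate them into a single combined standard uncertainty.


uc = sqrt(0.08^2 + 1.201^2)
uc = sqrt(1.448801)
uc = 1.2037

1.2037


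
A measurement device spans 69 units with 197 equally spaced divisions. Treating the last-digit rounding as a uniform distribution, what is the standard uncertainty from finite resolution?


resolution = range / divisions
resolution = 69 / 197 = 0.35025381
u_res = resolution / (2*sqrt(3))
u_res = 0.35025381 / 3.4641016
u_res = 0.1011

0.1011


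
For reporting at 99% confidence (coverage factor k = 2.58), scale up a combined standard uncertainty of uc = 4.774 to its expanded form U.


U = k * uc
U = 2.58 * 4.774
U = 12.3169

12.3169


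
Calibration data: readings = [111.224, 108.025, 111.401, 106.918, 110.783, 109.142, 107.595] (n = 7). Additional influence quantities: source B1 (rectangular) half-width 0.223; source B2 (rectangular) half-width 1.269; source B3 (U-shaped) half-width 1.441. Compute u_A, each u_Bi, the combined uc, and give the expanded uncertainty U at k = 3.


mean = (111.224 + 108.025 + 111.401 + 106.918 + 110.783 + 109.142 + 107.595) / 7 = 109.2982857
s = sqrt(sum((x - mean)^2)/(n-1)) = 1.8505307
u_A = s / sqrt(n) = 1.8505307 / sqrt(7) = 0.69943486
u_B1 = 0.223 / sqrt(3) = 0.12874911
u_B2 = 1.269 / sqrt(3) = 0.73265749
u_B3 = 1.441 / sqrt(2) = 1.0189409
uc = sqrt(0.69943486^2 + 0.12874911^2 + 0.73265749^2 + 1.0189409^2) = 1.4425023
U = k * uc = 3 * 1.4425023
U = 4.3275

4.3275


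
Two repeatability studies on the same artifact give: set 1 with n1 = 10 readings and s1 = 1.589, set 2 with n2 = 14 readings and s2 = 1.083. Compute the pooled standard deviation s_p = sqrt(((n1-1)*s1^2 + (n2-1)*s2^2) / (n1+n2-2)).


s_p = sqrt(((n1-1)*s1^2 + (n2-1)*s2^2) / (n1+n2-2))
numerator = (10-1)*1.589^2 + (14-1)*1.083^2 = 22.724289 + 15.247557 = 37.971846
denominator = 10 + 14 - 2 = 22
s_p^2 = 37.971846 / 22 = 1.725993
s_p = sqrt(1.725993) = 1.3138

1.3138


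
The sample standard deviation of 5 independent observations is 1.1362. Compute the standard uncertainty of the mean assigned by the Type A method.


u_A = s / sqrt(n)
u_A = 1.1362 / sqrt(5)
u_A = 1.1362 / 2.236068
u_A = 0.5081

0.5081


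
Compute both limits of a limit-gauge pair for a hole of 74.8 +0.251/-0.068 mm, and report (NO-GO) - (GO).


GO = nominal - lower_tol (smallest hole = maximum material condition)
GO = 74.8 - 0.068 = 74.732
NO-GO = nominal + upper_tol (largest hole = least material condition)
NO-GO = 74.8 + 0.251 = 75.051
spread = NO-GO - GO = 75.051 - 74.732 = 0.3190

0.3190


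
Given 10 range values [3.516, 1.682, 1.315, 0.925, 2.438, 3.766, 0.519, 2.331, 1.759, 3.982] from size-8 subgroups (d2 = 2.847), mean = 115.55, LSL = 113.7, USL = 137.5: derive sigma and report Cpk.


R_bar = (3.516 + 1.682 + 1.315 + 0.925 + 2.438 + 3.766 + 0.519 + 2.331 + 1.759 + 3.982) / 10 = 2.2233
sigma = R_bar / d2 = 2.2233 / 2.847 = 0.78092729
Cp = (USL - LSL)/(6*sigma) = (137.5 - 113.7)/(6*0.78092729) = 5.0794
Cpu = (137.5 - 115.55)/(3*0.78092729) = 9.3692
Cpl = (115.55 - 113.7)/(3*0.78092729) = 0.7897
Cpk = min(Cpu, Cpl) = 0.7897

0.7897


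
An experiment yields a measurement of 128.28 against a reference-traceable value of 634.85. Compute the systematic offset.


Systematic error = measured - true
= 128.28 - 634.85
= -506.5700

-506.5700


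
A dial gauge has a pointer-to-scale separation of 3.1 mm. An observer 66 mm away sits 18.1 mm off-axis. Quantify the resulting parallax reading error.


error = h * offset / d
= 3.1 * 18.1 / 66
= 0.8502

0.8502


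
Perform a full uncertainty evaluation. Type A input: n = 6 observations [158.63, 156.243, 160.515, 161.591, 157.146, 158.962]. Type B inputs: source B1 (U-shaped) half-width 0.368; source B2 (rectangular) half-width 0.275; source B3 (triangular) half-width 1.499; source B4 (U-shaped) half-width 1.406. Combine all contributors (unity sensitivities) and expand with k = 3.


mean = (158.63 + 156.243 + 160.515 + 161.591 + 157.146 + 158.962) / 6 = 158.8478333
s = sqrt(sum((x - mean)^2)/(n-1)) = 2.002313
u_A = s / sqrt(n) = 2.002313 / sqrt(6) = 0.81744086
u_B1 = 0.368 / sqrt(2) = 0.2602153
u_B2 = 0.275 / sqrt(3) = 0.15877132
u_B3 = 1.499 / sqrt(6) = 0.61196419
u_B4 = 1.406 / sqrt(2) = 0.99419213
uc = sqrt(0.81744086^2 + 0.2602153^2 + 0.15877132^2 + 0.61196419^2 + 0.99419213^2) = 1.4574114
U = k * uc = 3 * 1.4574114
U = 4.3722

4.3722


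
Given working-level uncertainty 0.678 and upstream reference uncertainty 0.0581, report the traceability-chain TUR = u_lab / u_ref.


TUR = u_lab / u_ref
= 0.678 / 0.0581
= 11.6695

11.6695


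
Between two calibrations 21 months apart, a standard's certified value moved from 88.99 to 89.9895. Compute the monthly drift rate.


rate = (v2 - v1) / months
= (89.9895 - 88.99) / 21
= 0.9995 / 21
= 0.0476

0.0476


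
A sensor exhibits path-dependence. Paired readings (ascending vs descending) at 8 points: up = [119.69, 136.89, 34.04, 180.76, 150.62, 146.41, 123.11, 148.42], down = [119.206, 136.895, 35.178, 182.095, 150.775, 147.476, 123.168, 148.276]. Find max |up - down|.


|119.69 - 119.206| = 0.4840
|136.89 - 136.895| = 0.0050
|34.04 - 35.178| = 1.1380
|180.76 - 182.095| = 1.3350
|150.62 - 150.775| = 0.1550
|146.41 - 147.476| = 1.0660
|123.11 - 123.168| = 0.0580
|148.42 - 148.276| = 0.1440
hysteresis = max(diffs) = 1.3350

1.3350


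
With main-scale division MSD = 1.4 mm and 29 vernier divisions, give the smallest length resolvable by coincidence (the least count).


LC = MSD / n_div
= 1.4 / 29
= 0.0483

0.0483


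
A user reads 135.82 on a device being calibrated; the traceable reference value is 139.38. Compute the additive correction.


Correction = standard - reading
= 139.38 - 135.82
= 3.5600

3.5600


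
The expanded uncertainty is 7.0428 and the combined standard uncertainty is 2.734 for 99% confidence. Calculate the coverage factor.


k = U / uc
k = 7.0428 / 2.734
k = 2.576

2.576


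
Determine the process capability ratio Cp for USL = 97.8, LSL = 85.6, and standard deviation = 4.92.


Cp = (USL - LSL) / (6 * sigma)
= (97.8 - 85.6) / (6 * 4.92)
= 12.2000 / 29.5200
= 0.4133

0.4133


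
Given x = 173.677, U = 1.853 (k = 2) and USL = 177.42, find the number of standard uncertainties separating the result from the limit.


u = U / k = 1.853 / 2 = 0.9265
margin = |USL - x| = |177.42 - 173.677| = 3.743
z = margin / u = 3.743 / 0.9265
z = 4.0399

4.0399


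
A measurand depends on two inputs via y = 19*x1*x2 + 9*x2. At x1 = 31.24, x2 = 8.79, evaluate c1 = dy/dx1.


y = 19*x1*x2 + 9*x2
dy/dx1 = 19*x2
Evaluate at x2 = 8.79: c1 = 19 * 8.79
c1 = 167.0100

167.0100


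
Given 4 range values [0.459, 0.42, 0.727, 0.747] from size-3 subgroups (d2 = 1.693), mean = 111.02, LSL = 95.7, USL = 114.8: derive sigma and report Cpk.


R_bar = (0.459 + 0.42 + 0.727 + 0.747) / 4 = 0.58825
sigma = R_bar / d2 = 0.58825 / 1.693 = 0.34746013
Cp = (USL - LSL)/(6*sigma) = (114.8 - 95.7)/(6*0.34746013) = 9.1617
Cpu = (114.8 - 111.02)/(3*0.34746013) = 3.6263
Cpl = (111.02 - 95.7)/(3*0.34746013) = 14.6971
Cpk = min(Cpu, Cpl) = 3.6263

3.6263


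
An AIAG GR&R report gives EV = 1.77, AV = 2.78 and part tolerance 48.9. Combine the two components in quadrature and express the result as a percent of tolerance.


GRR = sqrt(EV^2 + AV^2) = sqrt(1.77^2 + 2.78^2) = 3.2956486
%GRR = GRR / tol * 100 = 3.2956486 / 48.9 * 100
%GRR = 6.7396

6.7396


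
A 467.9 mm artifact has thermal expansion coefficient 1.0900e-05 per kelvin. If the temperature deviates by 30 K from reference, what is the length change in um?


dL = L * alpha * dT
= 467.9 * 1.0900e-05 * 30
= 0.1530033 mm
dL_um = 0.1530033 * 1000 = 153.0033 um

153.0033


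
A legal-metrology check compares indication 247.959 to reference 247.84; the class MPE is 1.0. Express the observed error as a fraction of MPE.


e = indication - reference = 247.959 - 247.84 = 0.1190
|e| = 0.1190
ratio = |e| / MPE = 0.1190 / 1.0
ratio = 0.1190

0.1190


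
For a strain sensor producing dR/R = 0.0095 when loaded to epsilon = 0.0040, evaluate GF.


GF = (dR/R) / epsilon
= 0.0095 / 0.0040
= 2.3750

2.3750


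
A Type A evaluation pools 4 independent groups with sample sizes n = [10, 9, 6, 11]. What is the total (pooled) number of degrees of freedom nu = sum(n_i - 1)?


nu = sum_i (n_i - 1)
nu = ((10 - 1) + (9 - 1) + (6 - 1) + (11 - 1))
nu = 9 + 8 + 5 + 10
nu = 32

32


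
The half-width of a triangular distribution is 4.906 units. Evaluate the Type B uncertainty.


u_B = half_width / sqrt(6)
u_B = 4.906 / 2.4494897
u_B = 2.0029

2.0029


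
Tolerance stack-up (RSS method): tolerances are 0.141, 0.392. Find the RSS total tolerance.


RSS = sqrt(0.141^2 + 0.392^2)
= sqrt(0.173545)
= 0.4166

0.4166


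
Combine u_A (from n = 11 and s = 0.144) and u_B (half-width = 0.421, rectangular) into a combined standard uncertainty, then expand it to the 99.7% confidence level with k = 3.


u_A = s / sqrt(n) = 0.144 / sqrt(11) = 0.043417634
u_B = half_width / sqrt(3) = 0.421 / sqrt(3) = 0.24306446
uc = sqrt(u_A^2 + u_B^2) = sqrt(0.043417634^2 + 0.24306446^2) = 0.24691177
U = k * uc = 3 * 0.24691177
U = 0.7407

0.7407


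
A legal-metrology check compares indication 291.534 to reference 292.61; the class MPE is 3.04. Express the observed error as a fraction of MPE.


e = indication - reference = 291.534 - 292.61 = -1.0760
|e| = 1.0760
ratio = |e| / MPE = 1.0760 / 3.04
ratio = 0.3539

0.3539


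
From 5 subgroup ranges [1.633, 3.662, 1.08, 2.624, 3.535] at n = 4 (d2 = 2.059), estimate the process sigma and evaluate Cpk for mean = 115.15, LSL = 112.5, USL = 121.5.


R_bar = (1.633 + 3.662 + 1.08 + 2.624 + 3.535) / 5 = 2.5068
sigma = R_bar / d2 = 2.5068 / 2.059 = 1.2174842
Cp = (USL - LSL)/(6*sigma) = (121.5 - 112.5)/(6*1.2174842) = 1.2320
Cpu = (121.5 - 115.15)/(3*1.2174842) = 1.7386
Cpl = (115.15 - 112.5)/(3*1.2174842) = 0.7255
Cpk = min(Cpu, Cpl) = 0.7255

0.7255


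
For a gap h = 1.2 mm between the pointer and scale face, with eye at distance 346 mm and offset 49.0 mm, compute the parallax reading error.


error = h * offset / d
= 1.2 * 49.0 / 346
= 0.1699

0.1699


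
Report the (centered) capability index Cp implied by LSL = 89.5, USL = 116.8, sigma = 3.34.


Cp = (USL - LSL) / (6 * sigma)
= (116.8 - 89.5) / (6 * 3.34)
= 27.3000 / 20.0400
= 1.3623

1.3623


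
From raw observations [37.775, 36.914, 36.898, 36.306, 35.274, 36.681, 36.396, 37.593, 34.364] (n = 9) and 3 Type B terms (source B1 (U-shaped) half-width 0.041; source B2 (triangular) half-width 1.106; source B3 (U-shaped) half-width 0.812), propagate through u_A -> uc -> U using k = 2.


mean = (37.775 + 36.914 + 36.898 + 36.306 + 35.274 + 36.681 + 36.396 + 37.593 + 34.364) / 9 = 36.46677778
s = sqrt(sum((x - mean)^2)/(n-1)) = 1.0774348
u_A = s / sqrt(n) = 1.0774348 / sqrt(9) = 0.35914493
u_B1 = 0.041 / sqrt(2) = 0.028991378
u_B2 = 1.106 / sqrt(6) = 0.45152261
u_B3 = 0.812 / sqrt(2) = 0.57417071
uc = sqrt(0.35914493^2 + 0.028991378^2 + 0.45152261^2 + 0.57417071^2) = 0.81447545
U = k * uc = 2 * 0.81447545
U = 1.6290

1.6290


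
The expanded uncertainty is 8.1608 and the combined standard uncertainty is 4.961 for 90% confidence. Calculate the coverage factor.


k = U / uc
k = 8.1608 / 4.961
k = 1.645

1.645


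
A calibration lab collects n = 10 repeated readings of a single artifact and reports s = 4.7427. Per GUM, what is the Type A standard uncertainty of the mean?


u_A = s / sqrt(n)
u_A = 4.7427 / sqrt(10)
u_A = 4.7427 / 3.1622777
u_A = 1.4998

1.4998


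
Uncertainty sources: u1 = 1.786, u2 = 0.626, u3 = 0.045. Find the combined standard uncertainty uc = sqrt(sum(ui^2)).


uc = sqrt(1.786^2 + 0.626^2 + 0.045^2)
uc = sqrt(3.583697)
uc = 1.8931

1.8931


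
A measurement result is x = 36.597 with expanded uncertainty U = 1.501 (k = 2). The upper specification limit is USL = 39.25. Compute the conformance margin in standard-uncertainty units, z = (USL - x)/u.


u = U / k = 1.501 / 2 = 0.7505
margin = |USL - x| = |39.25 - 36.597| = 2.653
z = margin / u = 2.653 / 0.7505
z = 3.5350

3.5350


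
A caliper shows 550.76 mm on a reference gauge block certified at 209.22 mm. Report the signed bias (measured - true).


Systematic error = measured - true
= 550.76 - 209.22
= 341.5400

341.5400


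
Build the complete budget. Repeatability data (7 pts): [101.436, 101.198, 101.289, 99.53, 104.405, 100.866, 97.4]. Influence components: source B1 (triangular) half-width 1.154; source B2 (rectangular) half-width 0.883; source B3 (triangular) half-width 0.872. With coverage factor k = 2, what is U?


mean = (101.436 + 101.198 + 101.289 + 99.53 + 104.405 + 100.866 + 97.4) / 7 = 100.8748571
s = sqrt(sum((x - mean)^2)/(n-1)) = 2.1188077
u_A = s / sqrt(n) = 2.1188077 / sqrt(7) = 0.80083404
u_B1 = 1.154 / sqrt(6) = 0.47111853
u_B2 = 0.883 / sqrt(3) = 0.50980029
u_B3 = 0.872 / sqrt(6) = 0.35599251
uc = sqrt(0.80083404^2 + 0.47111853^2 + 0.50980029^2 + 0.35599251^2) = 1.1179959
U = k * uc = 2 * 1.1179959
U = 2.2360

2.2360


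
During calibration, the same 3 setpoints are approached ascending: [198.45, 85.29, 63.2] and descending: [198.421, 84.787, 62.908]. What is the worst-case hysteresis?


|198.45 - 198.421| = 0.0290
|85.29 - 84.787| = 0.5030
|63.2 - 62.908| = 0.2920
hysteresis = max(diffs) = 0.5030

0.5030


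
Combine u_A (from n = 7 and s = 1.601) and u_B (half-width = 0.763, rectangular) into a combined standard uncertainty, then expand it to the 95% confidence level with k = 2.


u_A = s / sqrt(n) = 1.601 / sqrt(7) = 0.60512112
u_B = half_width / sqrt(3) = 0.763 / sqrt(3) = 0.44051826
uc = sqrt(u_A^2 + u_B^2) = sqrt(0.60512112^2 + 0.44051826^2) = 0.74848374
U = k * uc = 2 * 0.74848374
U = 1.4970

1.4970


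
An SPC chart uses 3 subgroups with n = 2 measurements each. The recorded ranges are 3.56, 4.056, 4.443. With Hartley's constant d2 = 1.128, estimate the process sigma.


R_bar = (3.56 + 4.056 + 4.443) / 3
R_bar = 12.059 / 3 = 4.0196667
sigma_hat = R_bar / d2 = 4.0196667 / 1.128 = 3.5635

3.5635


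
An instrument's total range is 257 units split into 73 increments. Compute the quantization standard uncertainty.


resolution = range / divisions
resolution = 257 / 73 = 3.5205479
u_res = resolution / (2*sqrt(3))
u_res = 3.5205479 / 3.4641016
u_res = 1.0163

1.0163


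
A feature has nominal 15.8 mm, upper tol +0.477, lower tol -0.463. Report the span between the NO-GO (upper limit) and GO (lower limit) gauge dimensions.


GO = nominal - lower_tol (smallest hole = maximum material condition)
GO = 15.8 - 0.463 = 15.337
NO-GO = nominal + upper_tol (largest hole = least material condition)
NO-GO = 15.8 + 0.477 = 16.277
spread = NO-GO - GO = 16.277 - 15.337 = 0.9400

0.9400


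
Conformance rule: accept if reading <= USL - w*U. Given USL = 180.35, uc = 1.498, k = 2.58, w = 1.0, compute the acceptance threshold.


U = k * uc = 2.58 * 1.498 = 3.86484
guard band g = w * U = 1.0 * 3.86484 = 3.86484
AL = USL - g = 180.35 - 3.86484
AL = 176.4852

176.4852


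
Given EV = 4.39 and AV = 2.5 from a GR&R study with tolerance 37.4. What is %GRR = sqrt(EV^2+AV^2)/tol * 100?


GRR = sqrt(EV^2 + AV^2) = sqrt(4.39^2 + 2.5^2) = 5.0519402
%GRR = GRR / tol * 100 = 5.0519402 / 37.4 * 100
%GRR = 13.5079

13.5079


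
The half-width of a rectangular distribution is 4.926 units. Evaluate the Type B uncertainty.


u_B = half_width / sqrt(3)
u_B = 4.926 / 1.7320508
u_B = 2.8440

2.8440


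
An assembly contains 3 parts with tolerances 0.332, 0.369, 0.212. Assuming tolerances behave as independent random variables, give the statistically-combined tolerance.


RSS = sqrt(0.332^2 + 0.369^2 + 0.212^2)
= sqrt(0.291329)
= 0.5397

0.5397


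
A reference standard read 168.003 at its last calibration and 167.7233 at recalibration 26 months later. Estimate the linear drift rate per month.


rate = (v2 - v1) / months
= (167.7233 - 168.003) / 26
= -0.2797 / 26
= -0.0108

-0.0108


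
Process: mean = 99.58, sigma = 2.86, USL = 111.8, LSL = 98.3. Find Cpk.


Cpu = (USL - mean) / (3*sigma) = (111.8 - 99.58) / (3*2.86) = 1.4242
Cpl = (mean - LSL) / (3*sigma) = (99.58 - 98.3) / (3*2.86) = 0.1492
Cpk = min(Cpu, Cpl) = 0.1492

0.1492
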